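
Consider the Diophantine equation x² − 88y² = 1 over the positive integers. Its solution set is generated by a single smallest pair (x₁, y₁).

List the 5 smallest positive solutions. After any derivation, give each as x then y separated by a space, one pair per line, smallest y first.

197 21
77617 8274
30580901 3259935
12048797377 1284406116
4747195585637 506052749769

[9; 2,1,1,1,2,18] for √88; ℓ=6 ⇒ convergent index 5
step 0: (9, 1)  from 9·(1,0) + (0,1)
…
step 2: (28, 3)  from 1·(19,2) + (9,1)
step 3: (47, 5)  from 1·(28,3) + (19,2)
step 4: (75, 8)  from 1·(47,5) + (28,3)
step 5: (197, 21)  from 2·(75,8) + (47,5)
→ (197, 21).  Check: 197²=38809, 88·21²=38808, difference 1.
(x_2, y_2) = (197·197 + 88·21·21, 197·21 + 21·197) = (77617, 8274)
(x_3, y_3) = (197·77617 + 88·21·8274, 197·8274 + 21·77617) = (30580901, 3259935)
(x_4, y_4) = (197·30580901 + 88·21·3259935, 197·3259935 + 21·30580901) = (12048797377, 1284406116)
(x_5, y_5) = (197·12048797377 + 88·21·1284406116, 197·1284406116 + 21·12048797377) = (4747195585637, 506052749769)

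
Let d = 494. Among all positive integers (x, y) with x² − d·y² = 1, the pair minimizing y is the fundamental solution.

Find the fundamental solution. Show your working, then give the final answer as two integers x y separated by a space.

√494 = [22; 4,2,2,1,2,1,2,2,4,44, …], period ℓ=10 (even) → k=9
i=0: a=22 ⇒ p=22, q=1
i=1: a=4 ⇒ p=89, q=4
i=2: a=2 ⇒ p=200, q=9
i=3: a=2 ⇒ p=489, q=22
i=4: a=1 ⇒ p=689, q=31
i=5: a=2 ⇒ p=1867, q=84
i=6: a=1 ⇒ p=2556, q=115
i=7: a=2 ⇒ p=6979, q=314
i=8: a=2 ⇒ p=16514, q=743
i=9: a=4 ⇒ p=73035, q=3286
→ (73035, 3286).  Check: 73035²=5334111225, 494·3286²=5334111224, difference 1.

73035 3286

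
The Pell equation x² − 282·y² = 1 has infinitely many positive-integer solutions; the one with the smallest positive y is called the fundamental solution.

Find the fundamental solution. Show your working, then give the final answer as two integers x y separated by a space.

2351 140

√282 → a₀=16, period (1,3,1,4,1,3,1,32); ℓ=8 even so k=7
step 0: (16, 1)  from 16·(1,0) + (0,1)
step 1: (17, 1)  from 1·(16,1) + (1,0)
…
step 4: (403, 24)  from 4·(84,5) + (67,4)
…
step 6: (1864, 111)  from 3·(487,29) + (403,24)
step 7: (2351, 140)  from 1·(1864,111) + (487,29)
fundamental: x₁=2351, y₁=140  (since 5527201 − 282·19600 = 1)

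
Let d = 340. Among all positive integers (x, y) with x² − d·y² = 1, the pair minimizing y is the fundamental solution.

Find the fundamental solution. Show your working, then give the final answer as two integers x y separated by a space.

[18; 2,3,1,1,1,…,3,2,36] for √340; ℓ=14 ⇒ convergent index 13
a_0=18:  p_0=18·1+0=18,  q_0=18·0+1=1
a_1=2:  p_1=2·18+1=37,  q_1=2·1+0=2
a_2=3:  p_2=3·37+18=129,  q_2=3·2+1=7
a_3=1:  p_3=1·129+37=166,  q_3=1·7+2=9
a_4=1:  p_4=1·166+129=295,  q_4=1·9+7=16
a_5=1:  p_5=1·295+166=461,  q_5=1·16+9=25
…
a_8=1:  p_8=1·6509+756=7265,  q_8=1·353+41=394
…
a_11=1:  p_11=1·21039+13774=34813,  q_11=1·1141+747=1888
a_12=3:  p_12=3·34813+21039=125478,  q_12=3·1888+1141=6805
a_13=2:  p_13=2·125478+34813=285769,  q_13=2·6805+1888=15498
(x₁, y₁) = (285769, 15498);  285769² − 340·15498² = 1 ✓

285769 15498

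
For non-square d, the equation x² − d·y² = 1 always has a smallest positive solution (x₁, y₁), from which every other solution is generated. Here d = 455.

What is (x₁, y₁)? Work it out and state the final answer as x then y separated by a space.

√455 → a₀=21, period (3,42); ℓ=2 even so k=1
a_0=21:  p_0=21·1+0=21,  q_0=21·0+1=1
a_1=3:  p_1=3·21+1=64,  q_1=3·1+0=3
(x₁, y₁) = (64, 3);  64² − 455·3² = 1 ✓

64 3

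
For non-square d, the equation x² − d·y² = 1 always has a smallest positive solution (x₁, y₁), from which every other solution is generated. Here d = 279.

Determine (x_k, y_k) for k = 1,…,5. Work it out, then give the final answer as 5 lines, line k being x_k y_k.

[16; 1,2,2,1,2,2,1,32] for √279; ℓ=8 ⇒ convergent index 7
step 0: (16, 1)  from 16·(1,0) + (0,1)
step 1: (17, 1)  from 1·(16,1) + (1,0)
…
step 3: (117, 7)  from 2·(50,3) + (17,1)
step 4: (167, 10)  from 1·(117,7) + (50,3)
step 5: (451, 27)  from 2·(167,10) + (117,7)
step 6: (1069, 64)  from 2·(451,27) + (167,10)
step 7: (1520, 91)  from 1·(1069,64) + (451,27)
→ (1520, 91).  Check: 1520²=2310400, 279·91²=2310399, difference 1.
(1520+91√279)^2 = 4620799 + 276640√279
(1520+91√279)^3 = 14047227440 + 840985509√279
(1520+91√279)^4 = 42703566796801 + 2556595670720√279
(1520+91√279)^5 = 129818829015047600 + 7772049998003291√279

1520 91
4620799 276640
14047227440 840985509
42703566796801 2556595670720
129818829015047600 7772049998003291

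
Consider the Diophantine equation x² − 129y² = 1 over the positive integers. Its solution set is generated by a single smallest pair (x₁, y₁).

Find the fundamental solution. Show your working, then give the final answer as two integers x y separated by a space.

√129 = [11; 2,1,3,1,6,1,3,1,2,22, …], period ℓ=10 (even) → k=9
step 0: (11, 1)  from 11·(1,0) + (0,1)
step 1: (23, 2)  from 2·(11,1) + (1,0)
step 2: (34, 3)  from 1·(23,2) + (11,1)
…
step 4: (159, 14)  from 1·(125,11) + (34,3)
…
step 6: (1238, 109)  from 1·(1079,95) + (159,14)
step 7: (4793, 422)  from 3·(1238,109) + (1079,95)
step 8: (6031, 531)  from 1·(4793,422) + (1238,109)
step 9: (16855, 1484)  from 2·(6031,531) + (4793,422)
→ (16855, 1484).  Check: 16855²=284091025, 129·1484²=284091024, difference 1.

16855 1484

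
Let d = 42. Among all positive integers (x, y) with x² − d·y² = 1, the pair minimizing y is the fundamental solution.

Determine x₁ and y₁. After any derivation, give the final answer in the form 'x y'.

13 2

[6; 2,12] for √42; ℓ=2 ⇒ convergent index 1
a_0=6:  p_0=6·1+0=6,  q_0=6·0+1=1
a_1=2:  p_1=2·6+1=13,  q_1=2·1+0=2
fundamental: x₁=13, y₁=2  (since 169 − 42·4 = 1)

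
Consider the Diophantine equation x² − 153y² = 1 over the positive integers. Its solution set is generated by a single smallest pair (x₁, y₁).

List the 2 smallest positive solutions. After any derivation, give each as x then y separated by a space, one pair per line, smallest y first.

√153 → a₀=12, period (2,1,2,2,2,1,2,24); ℓ=8 even so k=7
a_0=12:  p_0=12·1+0=12,  q_0=12·0+1=1
…
a_2=1:  p_2=1·25+12=37,  q_2=1·2+1=3
…
a_6=1:  p_6=1·569+235=804,  q_6=1·46+19=65
a_7=2:  p_7=2·804+569=2177,  q_7=2·65+46=176
→ (2177, 176).  Check: 2177²=4739329, 153·176²=4739328, difference 1.
k=2:  x_2 = 2177·2177+153·176·176 = 9478657,  y_2 = 2177·176+176·2177 = 766304

2177 176
9478657 766304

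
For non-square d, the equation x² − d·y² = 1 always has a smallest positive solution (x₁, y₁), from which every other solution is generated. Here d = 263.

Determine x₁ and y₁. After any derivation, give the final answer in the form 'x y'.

[16; 4,1,1,1,1,15,1,1,1,1,4,32] for √263; ℓ=12 ⇒ convergent index 11
step 0: (16, 1)  from 16·(1,0) + (0,1)
step 1: (65, 4)  from 4·(16,1) + (1,0)
step 2: (81, 5)  from 1·(65,4) + (16,1)
…
step 4: (227, 14)  from 1·(146,9) + (81,5)
…
step 7: (6195, 382)  from 1·(5822,359) + (373,23)
…
step 10: (30229, 1864)  from 1·(18212,1123) + (12017,741)
step 11: (139128, 8579)  from 4·(30229,1864) + (18212,1123)
fundamental: x₁=139128, y₁=8579  (since 19356600384 − 263·73599241 = 1)

139128 8579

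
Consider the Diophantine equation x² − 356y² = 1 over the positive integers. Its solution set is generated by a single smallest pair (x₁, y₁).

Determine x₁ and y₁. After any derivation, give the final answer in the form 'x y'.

500001 26500

√356 = [18; 1,6,1,1,2,…,6,1,36, …], period ℓ=14 (even) → k=13
k=0  a_k=18  p_k/q_k = 18/1
…
k=2  a_k=6  p_k/q_k = 132/7
k=3  a_k=1  p_k/q_k = 151/8
k=4  a_k=1  p_k/q_k = 283/15
k=5  a_k=2  p_k/q_k = 717/38
k=6  a_k=1  p_k/q_k = 1000/53
k=7  a_k=8  p_k/q_k = 8717/462
…
k=9  a_k=2  p_k/q_k = 28151/1492
k=10  a_k=1  p_k/q_k = 37868/2007
k=11  a_k=1  p_k/q_k = 66019/3499
k=12  a_k=6  p_k/q_k = 433982/23001
k=13  a_k=1  p_k/q_k = 500001/26500
→ (500001, 26500).  Check: 500001²=250001000001, 356·26500²=250001000000, difference 1.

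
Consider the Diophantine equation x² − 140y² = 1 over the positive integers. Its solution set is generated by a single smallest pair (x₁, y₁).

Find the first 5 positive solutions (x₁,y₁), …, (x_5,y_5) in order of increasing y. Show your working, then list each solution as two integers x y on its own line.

√140 → a₀=11, period (1,4,1,22); ℓ=4 even so k=3
k=0  a_k=11  p_k/q_k = 11/1
k=1  a_k=1  p_k/q_k = 12/1
k=2  a_k=4  p_k/q_k = 59/5
k=3  a_k=1  p_k/q_k = 71/6
(x₁, y₁) = (71, 6);  71² − 140·6² = 1 ✓
(71+6√140)^2 = 10081 + 852√140
(71+6√140)^3 = 1431431 + 120978√140
(71+6√140)^4 = 203253121 + 17178024√140
(71+6√140)^5 = 28860511751 + 2439158430√140

71 6
10081 852
1431431 120978
203253121 17178024
28860511751 2439158430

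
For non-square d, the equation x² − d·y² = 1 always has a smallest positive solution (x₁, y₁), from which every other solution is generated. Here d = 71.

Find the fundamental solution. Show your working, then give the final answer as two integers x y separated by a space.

√71 = [8; 2,2,1,7,1,2,2,16, …], period ℓ=8 (even) → k=7
step 0: (8, 1)  from 8·(1,0) + (0,1)
step 1: (17, 2)  from 2·(8,1) + (1,0)
…
step 4: (455, 54)  from 7·(59,7) + (42,5)
step 5: (514, 61)  from 1·(455,54) + (59,7)
step 6: (1483, 176)  from 2·(514,61) + (455,54)
step 7: (3480, 413)  from 2·(1483,176) + (514,61)
→ (3480, 413).  Check: 3480²=12110400, 71·413²=12110399, difference 1.

3480 413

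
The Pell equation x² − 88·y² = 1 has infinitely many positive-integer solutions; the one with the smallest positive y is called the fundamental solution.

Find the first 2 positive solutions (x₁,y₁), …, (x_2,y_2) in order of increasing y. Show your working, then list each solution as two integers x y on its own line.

197 21
77617 8274

[9; 2,1,1,1,2,18] for √88; ℓ=6 ⇒ convergent index 5
step 0: (9, 1)  from 9·(1,0) + (0,1)
step 1: (19, 2)  from 2·(9,1) + (1,0)
step 2: (28, 3)  from 1·(19,2) + (9,1)
…
step 4: (75, 8)  from 1·(47,5) + (28,3)
step 5: (197, 21)  from 2·(75,8) + (47,5)
→ (197, 21).  Check: 197²=38809, 88·21²=38808, difference 1.
k=2:  x_2 = 197·197+88·21·21 = 77617,  y_2 = 197·21+21·197 = 8274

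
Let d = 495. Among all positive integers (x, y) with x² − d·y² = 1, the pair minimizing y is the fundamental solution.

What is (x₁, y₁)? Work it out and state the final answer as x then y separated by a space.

d=495: √d = [22; 4,44] (ℓ=2, even), read p_1/q_1
i=0: a=22 ⇒ p=22, q=1
i=1: a=4 ⇒ p=89, q=4
(x₁, y₁) = (89, 4);  89² − 495·4² = 1 ✓

89 4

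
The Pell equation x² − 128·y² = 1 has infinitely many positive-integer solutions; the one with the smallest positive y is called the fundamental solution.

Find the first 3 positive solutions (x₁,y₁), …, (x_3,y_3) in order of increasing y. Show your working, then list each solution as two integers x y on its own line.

[11; 3,5,3,22] for √128; ℓ=4 ⇒ convergent index 3
step 0: (11, 1)  from 11·(1,0) + (0,1)
step 1: (34, 3)  from 3·(11,1) + (1,0)
step 2: (181, 16)  from 5·(34,3) + (11,1)
step 3: (577, 51)  from 3·(181,16) + (34,3)
→ (577, 51).  Check: 577²=332929, 128·51²=332928, difference 1.
n=2: (577,51)∘(577,51) = (577·577+128·51·51, 577·51+51·577) = (665857,58854)
n=3: (665857,58854)∘(577,51) = (577·665857+128·51·58854, 577·58854+51·665857) = (768398401,67917465)

577 51
665857 58854
768398401 67917465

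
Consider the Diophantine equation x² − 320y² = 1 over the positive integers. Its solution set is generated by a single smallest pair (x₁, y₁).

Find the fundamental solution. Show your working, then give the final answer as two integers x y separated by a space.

161 9

√320 = [17; 1,7,1,34, …], period ℓ=4 (even) → k=3
step 0: (17, 1)  from 17·(1,0) + (0,1)
…
step 2: (143, 8)  from 7·(18,1) + (17,1)
step 3: (161, 9)  from 1·(143,8) + (18,1)
fundamental: x₁=161, y₁=9  (since 25921 − 320·81 = 1)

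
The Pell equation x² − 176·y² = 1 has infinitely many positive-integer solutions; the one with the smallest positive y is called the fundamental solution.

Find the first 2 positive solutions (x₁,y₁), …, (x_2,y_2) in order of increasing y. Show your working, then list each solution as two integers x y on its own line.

d=176: √d = [13; 3,1,3,26] (ℓ=4, even), read p_3/q_3
step 0: (13, 1)  from 13·(1,0) + (0,1)
step 1: (40, 3)  from 3·(13,1) + (1,0)
step 2: (53, 4)  from 1·(40,3) + (13,1)
step 3: (199, 15)  from 3·(53,4) + (40,3)
→ (199, 15).  Check: 199²=39601, 176·15²=39600, difference 1.
(x_2, y_2) = (199·199 + 176·15·15, 199·15 + 15·199) = (79201, 5970)

199 15
79201 5970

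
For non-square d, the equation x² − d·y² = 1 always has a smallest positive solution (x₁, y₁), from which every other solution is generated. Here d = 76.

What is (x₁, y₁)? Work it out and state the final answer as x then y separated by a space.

[8; 1,2,1,1,5,4,5,1,1,2,1,16] for √76; ℓ=12 ⇒ convergent index 11
i=0: a=8 ⇒ p=8, q=1
i=1: a=1 ⇒ p=9, q=1
…
i=3: a=1 ⇒ p=35, q=4
i=4: a=1 ⇒ p=61, q=7
i=5: a=5 ⇒ p=340, q=39
i=6: a=4 ⇒ p=1421, q=163
i=7: a=5 ⇒ p=7445, q=854
i=8: a=1 ⇒ p=8866, q=1017
i=9: a=1 ⇒ p=16311, q=1871
i=10: a=2 ⇒ p=41488, q=4759
i=11: a=1 ⇒ p=57799, q=6630
fundamental: x₁=57799, y₁=6630  (since 3340724401 − 76·43956900 = 1)

57799 6630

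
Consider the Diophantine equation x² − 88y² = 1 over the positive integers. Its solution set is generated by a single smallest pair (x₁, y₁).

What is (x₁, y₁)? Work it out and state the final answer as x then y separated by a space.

d=88: √d = [9; 2,1,1,1,2,18] (ℓ=6, even), read p_5/q_5
a_0=9:  p_0=9·1+0=9,  q_0=9·0+1=1
a_1=2:  p_1=2·9+1=19,  q_1=2·1+0=2
a_2=1:  p_2=1·19+9=28,  q_2=1·2+1=3
a_3=1:  p_3=1·28+19=47,  q_3=1·3+2=5
a_4=1:  p_4=1·47+28=75,  q_4=1·5+3=8
a_5=2:  p_5=2·75+47=197,  q_5=2·8+5=21
→ (197, 21).  Check: 197²=38809, 88·21²=38808, difference 1.

197 21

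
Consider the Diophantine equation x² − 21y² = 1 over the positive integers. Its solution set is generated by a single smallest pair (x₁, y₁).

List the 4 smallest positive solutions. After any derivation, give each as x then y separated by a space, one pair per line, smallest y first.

√21 → a₀=4, period (1,1,2,1,1,8); ℓ=6 even so k=5
i=0: a=4 ⇒ p=4, q=1
…
i=2: a=1 ⇒ p=9, q=2
i=3: a=2 ⇒ p=23, q=5
i=4: a=1 ⇒ p=32, q=7
i=5: a=1 ⇒ p=55, q=12
→ (55, 12).  Check: 55²=3025, 21·12²=3024, difference 1.
(x_2, y_2) = (55·55 + 21·12·12, 55·12 + 12·55) = (6049, 1320)
(x_3, y_3) = (55·6049 + 21·12·1320, 55·1320 + 12·6049) = (665335, 145188)
(x_4, y_4) = (55·665335 + 21·12·145188, 55·145188 + 12·665335) = (73180801, 15969360)

55 12
6049 1320
665335 145188
73180801 15969360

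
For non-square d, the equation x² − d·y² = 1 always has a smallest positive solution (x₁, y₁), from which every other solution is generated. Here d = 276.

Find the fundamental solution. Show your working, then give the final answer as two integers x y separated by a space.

√276 = [16; 1,1,1,1,2,2,2,1,1,1,1,32, …], period ℓ=12 (even) → k=11
step 0: (16, 1)  from 16·(1,0) + (0,1)
…
step 2: (33, 2)  from 1·(17,1) + (16,1)
…
step 5: (216, 13)  from 2·(83,5) + (50,3)
step 6: (515, 31)  from 2·(216,13) + (83,5)
…
step 9: (3007, 181)  from 1·(1761,106) + (1246,75)
step 10: (4768, 287)  from 1·(3007,181) + (1761,106)
step 11: (7775, 468)  from 1·(4768,287) + (3007,181)
→ (7775, 468).  Check: 7775²=60450625, 276·468²=60450624, difference 1.

7775 468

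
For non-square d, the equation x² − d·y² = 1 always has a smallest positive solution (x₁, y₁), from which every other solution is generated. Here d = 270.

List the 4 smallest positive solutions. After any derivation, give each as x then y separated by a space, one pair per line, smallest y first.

[16; 2,3,6,3,2,32] for √270; ℓ=6 ⇒ convergent index 5
i=0: a=16 ⇒ p=16, q=1
i=1: a=2 ⇒ p=33, q=2
…
i=3: a=6 ⇒ p=723, q=44
i=4: a=3 ⇒ p=2284, q=139
i=5: a=2 ⇒ p=5291, q=322
fundamental: x₁=5291, y₁=322  (since 27994681 − 270·103684 = 1)
(5291+322√270)^2 = 55989361 + 3407404√270
(5291+322√270)^3 = 592479412811 + 36057148806√270
(5291+322√270)^4 = 6269617090376641 + 381556745257688√270

5291 322
55989361 3407404
592479412811 36057148806
6269617090376641 381556745257688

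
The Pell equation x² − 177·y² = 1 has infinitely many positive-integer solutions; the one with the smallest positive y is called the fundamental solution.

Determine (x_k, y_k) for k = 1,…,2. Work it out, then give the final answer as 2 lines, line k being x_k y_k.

62423 4692
7793261857 585777432

[13; 3,3,2,8,2,3,3,26] for √177; ℓ=8 ⇒ convergent index 7
k=0  a_k=13  p_k/q_k = 13/1
k=1  a_k=3  p_k/q_k = 40/3
…
k=3  a_k=2  p_k/q_k = 306/23
…
k=6  a_k=3  p_k/q_k = 18985/1427
k=7  a_k=3  p_k/q_k = 62423/4692
fundamental: x₁=62423, y₁=4692  (since 3896630929 − 177·22014864 = 1)
k=2:  x_2 = 62423·62423+177·4692·4692 = 7793261857,  y_2 = 62423·4692+4692·62423 = 585777432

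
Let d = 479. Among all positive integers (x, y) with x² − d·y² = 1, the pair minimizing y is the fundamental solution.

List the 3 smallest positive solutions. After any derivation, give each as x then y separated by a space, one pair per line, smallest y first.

√479 → a₀=21, period (1,7,1,3,2,21,2,3,1,7,1,42); ℓ=12 even so k=11
step 0: (21, 1)  from 21·(1,0) + (0,1)
…
step 4: (766, 35)  from 3·(197,9) + (175,8)
step 5: (1729, 79)  from 2·(766,35) + (197,9)
…
step 7: (75879, 3467)  from 2·(37075,1694) + (1729,79)
step 8: (264712, 12095)  from 3·(75879,3467) + (37075,1694)
…
step 10: (2648849, 121029)  from 7·(340591,15562) + (264712,12095)
step 11: (2989440, 136591)  from 1·(2648849,121029) + (340591,15562)
→ (2989440, 136591).  Check: 2989440²=8936751513600, 479·136591²=8936751513599, difference 1.
n=2: (2989440,136591)∘(2989440,136591) = (2989440·2989440+479·136591·136591, 2989440·136591+136591·2989440) = (17873503027199,816661198080)
n=3: (17873503027199,816661198080)∘(2989440,136591) = (2989440·17873503027199+479·136591·816661198080, 2989440·816661198080+136591·17873503027199) = (106863529779256567680,4882719303976413809)

2989440 136591
17873503027199 816661198080
106863529779256567680 4882719303976413809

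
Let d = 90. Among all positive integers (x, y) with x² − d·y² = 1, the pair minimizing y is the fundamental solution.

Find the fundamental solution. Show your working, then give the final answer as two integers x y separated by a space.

[9; 2,18] for √90; ℓ=2 ⇒ convergent index 1
a_0=9:  p_0=9·1+0=9,  q_0=9·0+1=1
a_1=2:  p_1=2·9+1=19,  q_1=2·1+0=2
→ (19, 2).  Check: 19²=361, 90·2²=360, difference 1.

19 2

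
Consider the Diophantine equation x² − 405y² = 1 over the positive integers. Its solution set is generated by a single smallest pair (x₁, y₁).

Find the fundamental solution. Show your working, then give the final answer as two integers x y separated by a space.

√405 → a₀=20, period (8,40); ℓ=2 even so k=1
step 0: (20, 1)  from 20·(1,0) + (0,1)
step 1: (161, 8)  from 8·(20,1) + (1,0)
fundamental: x₁=161, y₁=8  (since 25921 − 405·64 = 1)

161 8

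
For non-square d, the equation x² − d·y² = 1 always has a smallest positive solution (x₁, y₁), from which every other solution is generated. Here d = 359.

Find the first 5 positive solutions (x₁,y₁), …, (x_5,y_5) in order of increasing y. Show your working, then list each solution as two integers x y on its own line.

360 19
259199 13680
186622920 9849581
134368243201 7091684640
96744948481800 5106003091219

√359 → a₀=18, period (1,17,1,36); ℓ=4 even so k=3
a_0=18:  p_0=18·1+0=18,  q_0=18·0+1=1
a_1=1:  p_1=1·18+1=19,  q_1=1·1+0=1
a_2=17:  p_2=17·19+18=341,  q_2=17·1+1=18
a_3=1:  p_3=1·341+19=360,  q_3=1·18+1=19
fundamental: x₁=360, y₁=19  (since 129600 − 359·361 = 1)
k=2:  x_2 = 360·360+359·19·19 = 259199,  y_2 = 360·19+19·360 = 13680
k=3:  x_3 = 360·259199+359·19·13680 = 186622920,  y_3 = 360·13680+19·259199 = 9849581
k=4:  x_4 = 360·186622920+359·19·9849581 = 134368243201,  y_4 = 360·9849581+19·186622920 = 7091684640
k=5:  x_5 = 360·134368243201+359·19·7091684640 = 96744948481800,  y_5 = 360·7091684640+19·134368243201 = 5106003091219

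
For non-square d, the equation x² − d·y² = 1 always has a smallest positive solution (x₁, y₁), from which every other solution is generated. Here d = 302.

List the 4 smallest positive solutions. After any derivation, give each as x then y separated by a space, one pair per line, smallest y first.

√302 = [17; 2,1,1,1,4,…,1,2,34, …], period ℓ=16 (even) → k=15
k=0  a_k=17  p_k/q_k = 17/1
k=1  a_k=2  p_k/q_k = 35/2
k=2  a_k=1  p_k/q_k = 52/3
…
k=5  a_k=4  p_k/q_k = 643/37
…
k=7  a_k=1  p_k/q_k = 2068/119
k=8  a_k=16  p_k/q_k = 34513/1986
k=9  a_k=1  p_k/q_k = 36581/2105
k=10  a_k=2  p_k/q_k = 107675/6196
k=11  a_k=4  p_k/q_k = 467281/26889
…
k=13  a_k=1  p_k/q_k = 1042237/59974
k=14  a_k=1  p_k/q_k = 1617193/93059
k=15  a_k=2  p_k/q_k = 4276623/246092
→ (4276623, 246092).  Check: 4276623²=18289504284129, 302·246092²=18289504284128, difference 1.
(x_2, y_2) = (4276623·4276623 + 302·246092·246092, 4276623·246092 + 246092·4276623) = (36579008568257, 2104885414632)
(x_3, y_3) = (4276623·36579008568257 + 302·246092·2104885414632, 4276623·2104885414632 + 246092·36579008568257) = (312869258720405635599, 18003602753159249380)
(x_4, y_4) = (4276623·312869258720405635599 + 302·246092·18003602753159249380, 4276623·18003602753159249380 + 246092·312869258720405635599) = (2676047735673238042056036097, 153989243234046232237072848)

4276623 246092
36579008568257 2104885414632
312869258720405635599 18003602753159249380
2676047735673238042056036097 153989243234046232237072848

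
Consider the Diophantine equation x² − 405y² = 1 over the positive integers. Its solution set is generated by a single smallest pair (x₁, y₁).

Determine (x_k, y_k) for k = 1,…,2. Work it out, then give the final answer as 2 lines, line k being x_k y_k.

√405 → a₀=20, period (8,40); ℓ=2 even so k=1
a_0=20:  p_0=20·1+0=20,  q_0=20·0+1=1
a_1=8:  p_1=8·20+1=161,  q_1=8·1+0=8
(x₁, y₁) = (161, 8);  161² − 405·8² = 1 ✓
n=2: (161,8)∘(161,8) = (161·161+405·8·8, 161·8+8·161) = (51841,2576)

161 8
51841 2576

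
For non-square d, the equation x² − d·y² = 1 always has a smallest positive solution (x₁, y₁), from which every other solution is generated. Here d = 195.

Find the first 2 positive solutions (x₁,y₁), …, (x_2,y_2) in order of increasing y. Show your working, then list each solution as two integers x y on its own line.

√195 → a₀=13, period (1,26); ℓ=2 even so k=1
k=0  a_k=13  p_k/q_k = 13/1
k=1  a_k=1  p_k/q_k = 14/1
→ (14, 1).  Check: 14²=196, 195·1²=195, difference 1.
(14+1√195)^2 = 391 + 28√195

14 1
391 28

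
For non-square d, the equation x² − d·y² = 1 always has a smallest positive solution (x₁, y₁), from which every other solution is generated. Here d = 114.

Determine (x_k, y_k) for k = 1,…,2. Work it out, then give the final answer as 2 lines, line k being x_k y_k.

√114 = [10; 1,2,10,2,1,20, …], period ℓ=6 (even) → k=5
i=0: a=10 ⇒ p=10, q=1
…
i=2: a=2 ⇒ p=32, q=3
…
i=4: a=2 ⇒ p=694, q=65
i=5: a=1 ⇒ p=1025, q=96
fundamental: x₁=1025, y₁=96  (since 1050625 − 114·9216 = 1)
n=2: (1025,96)∘(1025,96) = (1025·1025+114·96·96, 1025·96+96·1025) = (2101249,196800)

1025 96
2101249 196800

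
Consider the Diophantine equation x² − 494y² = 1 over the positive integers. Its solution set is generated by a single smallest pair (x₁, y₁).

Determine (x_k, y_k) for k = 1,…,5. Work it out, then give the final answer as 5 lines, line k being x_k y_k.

73035 3286
10668222449 479986020
1558307253052395 70111557938114
227621940442695115201 10241195267540325960
33248736838906168224357675 1495931392659503855039086

d=494: √d = [22; 4,2,2,1,2,1,2,2,4,44] (ℓ=10, even), read p_9/q_9
a_0=22:  p_0=22·1+0=22,  q_0=22·0+1=1
…
a_2=2:  p_2=2·89+22=200,  q_2=2·4+1=9
a_3=2:  p_3=2·200+89=489,  q_3=2·9+4=22
a_4=1:  p_4=1·489+200=689,  q_4=1·22+9=31
…
a_7=2:  p_7=2·2556+1867=6979,  q_7=2·115+84=314
a_8=2:  p_8=2·6979+2556=16514,  q_8=2·314+115=743
a_9=4:  p_9=4·16514+6979=73035,  q_9=4·743+314=3286
fundamental: x₁=73035, y₁=3286  (since 5334111225 − 494·10797796 = 1)
(73035+3286√494)^2 = 10668222449 + 479986020√494
(73035+3286√494)^3 = 1558307253052395 + 70111557938114√494
(73035+3286√494)^4 = 227621940442695115201 + 10241195267540325960√494
(73035+3286√494)^5 = 33248736838906168224357675 + 1495931392659503855039086√494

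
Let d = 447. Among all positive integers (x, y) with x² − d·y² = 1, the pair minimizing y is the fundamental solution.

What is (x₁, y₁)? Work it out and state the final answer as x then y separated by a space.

d=447: √d = [21; 7,42] (ℓ=2, even), read p_1/q_1
k=0  a_k=21  p_k/q_k = 21/1
k=1  a_k=7  p_k/q_k = 148/7
(x₁, y₁) = (148, 7);  148² − 447·7² = 1 ✓

148 7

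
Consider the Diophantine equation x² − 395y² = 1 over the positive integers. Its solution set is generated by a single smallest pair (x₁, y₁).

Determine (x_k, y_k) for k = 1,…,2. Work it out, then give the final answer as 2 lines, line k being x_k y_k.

√395 → a₀=19, period (1,6,1,38); ℓ=4 even so k=3
k=0  a_k=19  p_k/q_k = 19/1
k=1  a_k=1  p_k/q_k = 20/1
k=2  a_k=6  p_k/q_k = 139/7
k=3  a_k=1  p_k/q_k = 159/8
(x₁, y₁) = (159, 8);  159² − 395·8² = 1 ✓
(159+8√395)^2 = 50561 + 2544√395

159 8
50561 2544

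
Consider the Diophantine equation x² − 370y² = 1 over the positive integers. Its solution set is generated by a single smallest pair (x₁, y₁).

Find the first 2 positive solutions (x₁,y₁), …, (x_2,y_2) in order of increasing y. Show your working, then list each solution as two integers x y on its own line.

d=370: √d = [19; 4,4,38] (ℓ=3, odd), read p_5/q_5
i=0: a=19 ⇒ p=19, q=1
…
i=2: a=4 ⇒ p=327, q=17
…
i=4: a=4 ⇒ p=50339, q=2617
i=5: a=4 ⇒ p=213859, q=11118
→ (213859, 11118).  Check: 213859²=45735671881, 370·11118²=45735671880, difference 1.
k=2:  x_2 = 213859·213859+370·11118·11118 = 91471343761,  y_2 = 213859·11118+11118·213859 = 4755368724

213859 11118
91471343761 4755368724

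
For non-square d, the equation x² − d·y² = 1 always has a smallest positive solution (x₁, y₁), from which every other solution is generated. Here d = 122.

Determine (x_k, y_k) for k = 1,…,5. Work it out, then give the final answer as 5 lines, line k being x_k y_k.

√122 → a₀=11, period (22); ℓ=1 odd so k=1
step 0: (11, 1)  from 11·(1,0) + (0,1)
step 1: (243, 22)  from 22·(11,1) + (1,0)
(x₁, y₁) = (243, 22);  243² − 122·22² = 1 ✓
k=2:  x_2 = 243·243+122·22·22 = 118097,  y_2 = 243·22+22·243 = 10692
k=3:  x_3 = 243·118097+122·22·10692 = 57394899,  y_3 = 243·10692+22·118097 = 5196290
k=4:  x_4 = 243·57394899+122·22·5196290 = 27893802817,  y_4 = 243·5196290+22·57394899 = 2525386248
k=5:  x_5 = 243·27893802817+122·22·2525386248 = 13556330774163,  y_5 = 243·2525386248+22·27893802817 = 1227332520238

243 22
118097 10692
57394899 5196290
27893802817 2525386248
13556330774163 1227332520238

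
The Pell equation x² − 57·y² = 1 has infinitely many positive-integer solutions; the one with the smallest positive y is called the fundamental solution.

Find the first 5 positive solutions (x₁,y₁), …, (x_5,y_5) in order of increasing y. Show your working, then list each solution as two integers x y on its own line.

d=57: √d = [7; 1,1,4,1,1,14] (ℓ=6, even), read p_5/q_5
k=0  a_k=7  p_k/q_k = 7/1
…
k=2  a_k=1  p_k/q_k = 15/2
k=3  a_k=4  p_k/q_k = 68/9
k=4  a_k=1  p_k/q_k = 83/11
k=5  a_k=1  p_k/q_k = 151/20
(x₁, y₁) = (151, 20);  151² − 57·20² = 1 ✓
k=2:  x_2 = 151·151+57·20·20 = 45601,  y_2 = 151·20+20·151 = 6040
k=3:  x_3 = 151·45601+57·20·6040 = 13771351,  y_3 = 151·6040+20·45601 = 1824060
k=4:  x_4 = 151·13771351+57·20·1824060 = 4158902401,  y_4 = 151·1824060+20·13771351 = 550860080
k=5:  x_5 = 151·4158902401+57·20·550860080 = 1255974753751,  y_5 = 151·550860080+20·4158902401 = 166357920100

151 20
45601 6040
13771351 1824060
4158902401 550860080
1255974753751 166357920100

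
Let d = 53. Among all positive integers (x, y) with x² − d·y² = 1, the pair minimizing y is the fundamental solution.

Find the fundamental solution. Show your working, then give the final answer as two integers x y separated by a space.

√53 = [7; 3,1,1,3,14, …], period ℓ=5 (odd) → k=9
i=0: a=7 ⇒ p=7, q=1
i=1: a=3 ⇒ p=22, q=3
i=2: a=1 ⇒ p=29, q=4
…
i=4: a=3 ⇒ p=182, q=25
i=5: a=14 ⇒ p=2599, q=357
…
i=7: a=1 ⇒ p=10578, q=1453
i=8: a=1 ⇒ p=18557, q=2549
i=9: a=3 ⇒ p=66249, q=9100
(x₁, y₁) = (66249, 9100);  66249² − 53·9100² = 1 ✓

66249 9100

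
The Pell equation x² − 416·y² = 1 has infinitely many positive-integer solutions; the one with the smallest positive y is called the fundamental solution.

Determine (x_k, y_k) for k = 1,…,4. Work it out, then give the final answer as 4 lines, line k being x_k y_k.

5201 255
54100801 2652510
562756526801 27591408765
5853793337683201 287005831321020

√416 = [20; 2,1,1,9,1,1,2,40, …], period ℓ=8 (even) → k=7
a_0=20:  p_0=20·1+0=20,  q_0=20·0+1=1
a_1=2:  p_1=2·20+1=41,  q_1=2·1+0=2
a_2=1:  p_2=1·41+20=61,  q_2=1·2+1=3
a_3=1:  p_3=1·61+41=102,  q_3=1·3+2=5
a_4=9:  p_4=9·102+61=979,  q_4=9·5+3=48
a_5=1:  p_5=1·979+102=1081,  q_5=1·48+5=53
a_6=1:  p_6=1·1081+979=2060,  q_6=1·53+48=101
a_7=2:  p_7=2·2060+1081=5201,  q_7=2·101+53=255
→ (5201, 255).  Check: 5201²=27050401, 416·255²=27050400, difference 1.
n=2: (5201,255)∘(5201,255) = (5201·5201+416·255·255, 5201·255+255·5201) = (54100801,2652510)
n=3: (54100801,2652510)∘(5201,255) = (5201·54100801+416·255·2652510, 5201·2652510+255·54100801) = (562756526801,27591408765)
n=4: (562756526801,27591408765)∘(5201,255) = (5201·562756526801+416·255·27591408765, 5201·27591408765+255·562756526801) = (5853793337683201,287005831321020)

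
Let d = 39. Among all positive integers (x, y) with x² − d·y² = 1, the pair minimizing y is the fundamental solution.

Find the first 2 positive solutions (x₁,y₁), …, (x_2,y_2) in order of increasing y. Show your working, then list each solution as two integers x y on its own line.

d=39: √d = [6; 4,12] (ℓ=2, even), read p_1/q_1
k=0  a_k=6  p_k/q_k = 6/1
k=1  a_k=4  p_k/q_k = 25/4
(x₁, y₁) = (25, 4);  25² − 39·4² = 1 ✓
k=2:  x_2 = 25·25+39·4·4 = 1249,  y_2 = 25·4+4·25 = 200

25 4
1249 200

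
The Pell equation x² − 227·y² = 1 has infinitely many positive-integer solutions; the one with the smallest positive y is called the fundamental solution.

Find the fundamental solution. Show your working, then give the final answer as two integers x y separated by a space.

[15; 15,30] for √227; ℓ=2 ⇒ convergent index 1
i=0: a=15 ⇒ p=15, q=1
i=1: a=15 ⇒ p=226, q=15
→ (226, 15).  Check: 226²=51076, 227·15²=51075, difference 1.

226 15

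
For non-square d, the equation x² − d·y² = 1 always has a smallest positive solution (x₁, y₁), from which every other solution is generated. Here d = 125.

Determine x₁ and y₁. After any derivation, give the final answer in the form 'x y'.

√125 = [11; 5,1,1,5,22, …], period ℓ=5 (odd) → k=9
i=0: a=11 ⇒ p=11, q=1
i=1: a=5 ⇒ p=56, q=5
i=2: a=1 ⇒ p=67, q=6
…
i=4: a=5 ⇒ p=682, q=61
…
i=7: a=1 ⇒ p=91444, q=8179
i=8: a=1 ⇒ p=167761, q=15005
i=9: a=5 ⇒ p=930249, q=83204
→ (930249, 83204).  Check: 930249²=865363202001, 125·83204²=865363202000, difference 1.

930249 83204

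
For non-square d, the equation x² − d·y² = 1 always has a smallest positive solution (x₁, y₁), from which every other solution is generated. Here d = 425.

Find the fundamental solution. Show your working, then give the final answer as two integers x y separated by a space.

√425 → a₀=20, period (1,1,1,1,1,1,40); ℓ=7 odd so k=13
step 0: (20, 1)  from 20·(1,0) + (0,1)
…
step 2: (41, 2)  from 1·(21,1) + (20,1)
step 3: (62, 3)  from 1·(41,2) + (21,1)
…
step 5: (165, 8)  from 1·(103,5) + (62,3)
step 6: (268, 13)  from 1·(165,8) + (103,5)
…
step 9: (22038, 1069)  from 1·(11153,541) + (10885,528)
step 10: (33191, 1610)  from 1·(22038,1069) + (11153,541)
step 11: (55229, 2679)  from 1·(33191,1610) + (22038,1069)
step 12: (88420, 4289)  from 1·(55229,2679) + (33191,1610)
step 13: (143649, 6968)  from 1·(88420,4289) + (55229,2679)
(x₁, y₁) = (143649, 6968);  143649² − 425·6968² = 1 ✓

143649 6968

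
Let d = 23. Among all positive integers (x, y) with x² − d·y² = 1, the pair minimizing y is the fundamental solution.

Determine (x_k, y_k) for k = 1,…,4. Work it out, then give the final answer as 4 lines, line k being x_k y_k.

[4; 1,3,1,8] for √23; ℓ=4 ⇒ convergent index 3
step 0: (4, 1)  from 4·(1,0) + (0,1)
…
step 2: (19, 4)  from 3·(5,1) + (4,1)
step 3: (24, 5)  from 1·(19,4) + (5,1)
→ (24, 5).  Check: 24²=576, 23·5²=575, difference 1.
k=2:  x_2 = 24·24+23·5·5 = 1151,  y_2 = 24·5+5·24 = 240
k=3:  x_3 = 24·1151+23·5·240 = 55224,  y_3 = 24·240+5·1151 = 11515
k=4:  x_4 = 24·55224+23·5·11515 = 2649601,  y_4 = 24·11515+5·55224 = 552480

24 5
1151 240
55224 11515
2649601 552480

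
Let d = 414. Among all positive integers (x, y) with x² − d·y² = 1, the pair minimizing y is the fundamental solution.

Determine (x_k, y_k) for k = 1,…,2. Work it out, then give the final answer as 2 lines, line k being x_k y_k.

24335 1196
1184384449 58209320

√414 = [20; 2,1,7,2,7,1,2,40, …], period ℓ=8 (even) → k=7
i=0: a=20 ⇒ p=20, q=1
i=1: a=2 ⇒ p=41, q=2
i=2: a=1 ⇒ p=61, q=3
…
i=4: a=2 ⇒ p=997, q=49
i=5: a=7 ⇒ p=7447, q=366
i=6: a=1 ⇒ p=8444, q=415
i=7: a=2 ⇒ p=24335, q=1196
fundamental: x₁=24335, y₁=1196  (since 592192225 − 414·1430416 = 1)
(x_2, y_2) = (24335·24335 + 414·1196·1196, 24335·1196 + 1196·24335) = (1184384449, 58209320)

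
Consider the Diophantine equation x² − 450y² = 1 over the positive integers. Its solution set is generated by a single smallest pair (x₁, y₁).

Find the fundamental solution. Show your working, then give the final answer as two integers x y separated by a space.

19601 924

√450 → a₀=21, period (4,1,2,4,2,1,4,42); ℓ=8 even so k=7
a_0=21:  p_0=21·1+0=21,  q_0=21·0+1=1
a_1=4:  p_1=4·21+1=85,  q_1=4·1+0=4
…
a_4=4:  p_4=4·297+106=1294,  q_4=4·14+5=61
…
a_6=1:  p_6=1·2885+1294=4179,  q_6=1·136+61=197
a_7=4:  p_7=4·4179+2885=19601,  q_7=4·197+136=924
fundamental: x₁=19601, y₁=924  (since 384199201 − 450·853776 = 1)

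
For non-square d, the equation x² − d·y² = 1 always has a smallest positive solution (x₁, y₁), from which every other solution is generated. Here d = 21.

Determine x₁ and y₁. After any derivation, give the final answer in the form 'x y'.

√21 = [4; 1,1,2,1,1,8, …], period ℓ=6 (even) → k=5
k=0  a_k=4  p_k/q_k = 4/1
k=1  a_k=1  p_k/q_k = 5/1
…
k=4  a_k=1  p_k/q_k = 32/7
k=5  a_k=1  p_k/q_k = 55/12
(x₁, y₁) = (55, 12);  55² − 21·12² = 1 ✓

55 12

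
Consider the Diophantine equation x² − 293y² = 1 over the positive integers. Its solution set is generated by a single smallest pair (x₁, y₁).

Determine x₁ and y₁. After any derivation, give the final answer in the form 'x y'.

√293 → a₀=17, period (8,1,1,8,34); ℓ=5 odd so k=9
a_0=17:  p_0=17·1+0=17,  q_0=17·0+1=1
…
a_2=1:  p_2=1·137+17=154,  q_2=1·8+1=9
a_3=1:  p_3=1·154+137=291,  q_3=1·9+8=17
…
a_6=8:  p_6=8·84679+2482=679914,  q_6=8·4947+145=39721
a_7=1:  p_7=1·679914+84679=764593,  q_7=1·39721+4947=44668
a_8=1:  p_8=1·764593+679914=1444507,  q_8=1·44668+39721=84389
a_9=8:  p_9=8·1444507+764593=12320649,  q_9=8·84389+44668=719780
→ (12320649, 719780).  Check: 12320649²=151798391781201, 293·719780²=151798391781200, difference 1.

12320649 719780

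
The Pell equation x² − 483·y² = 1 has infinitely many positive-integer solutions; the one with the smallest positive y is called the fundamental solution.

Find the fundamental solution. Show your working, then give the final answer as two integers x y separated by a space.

22 1

√483 → a₀=21, period (1,42); ℓ=2 even so k=1
i=0: a=21 ⇒ p=21, q=1
i=1: a=1 ⇒ p=22, q=1
→ (22, 1).  Check: 22²=484, 483·1²=483, difference 1.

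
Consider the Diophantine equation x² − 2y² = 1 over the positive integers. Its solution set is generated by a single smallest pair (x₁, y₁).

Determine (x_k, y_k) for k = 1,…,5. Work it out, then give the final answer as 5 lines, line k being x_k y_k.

3 2
17 12
99 70
577 408
3363 2378

√2 = [1; 2, …], period ℓ=1 (odd) → k=1
a_0=1:  p_0=1·1+0=1,  q_0=1·0+1=1
a_1=2:  p_1=2·1+1=3,  q_1=2·1+0=2
→ (3, 2).  Check: 3²=9, 2·2²=8, difference 1.
(x_2, y_2) = (3·3 + 2·2·2, 3·2 + 2·3) = (17, 12)
(x_3, y_3) = (3·17 + 2·2·12, 3·12 + 2·17) = (99, 70)
(x_4, y_4) = (3·99 + 2·2·70, 3·70 + 2·99) = (577, 408)
(x_5, y_5) = (3·577 + 2·2·408, 3·408 + 2·577) = (3363, 2378)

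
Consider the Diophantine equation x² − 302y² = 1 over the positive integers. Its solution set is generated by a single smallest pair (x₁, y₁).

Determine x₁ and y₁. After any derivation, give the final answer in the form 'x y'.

4276623 246092

√302 → a₀=17, period (2,1,1,1,4,…,1,2,34); ℓ=16 even so k=15
a_0=17:  p_0=17·1+0=17,  q_0=17·0+1=1
a_1=2:  p_1=2·17+1=35,  q_1=2·1+0=2
…
a_4=1:  p_4=1·87+52=139,  q_4=1·5+3=8
a_5=4:  p_5=4·139+87=643,  q_5=4·8+5=37
…
a_13=1:  p_13=1·574956+467281=1042237,  q_13=1·33085+26889=59974
a_14=1:  p_14=1·1042237+574956=1617193,  q_14=1·59974+33085=93059
a_15=2:  p_15=2·1617193+1042237=4276623,  q_15=2·93059+59974=246092
(x₁, y₁) = (4276623, 246092);  4276623² − 302·246092² = 1 ✓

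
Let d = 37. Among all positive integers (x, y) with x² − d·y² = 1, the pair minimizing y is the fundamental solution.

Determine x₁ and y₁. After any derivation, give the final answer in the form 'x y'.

73 12

[6; 12] for √37; ℓ=1 ⇒ convergent index 1
k=0  a_k=6  p_k/q_k = 6/1
k=1  a_k=12  p_k/q_k = 73/12
→ (73, 12).  Check: 73²=5329, 37·12²=5328, difference 1.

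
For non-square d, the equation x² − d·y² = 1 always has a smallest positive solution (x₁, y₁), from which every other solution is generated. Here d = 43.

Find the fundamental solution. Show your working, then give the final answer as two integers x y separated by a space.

√43 = [6; 1,1,3,1,5,1,3,1,1,12, …], period ℓ=10 (even) → k=9
k=0  a_k=6  p_k/q_k = 6/1
k=1  a_k=1  p_k/q_k = 7/1
k=2  a_k=1  p_k/q_k = 13/2
k=3  a_k=3  p_k/q_k = 46/7
k=4  a_k=1  p_k/q_k = 59/9
k=5  a_k=5  p_k/q_k = 341/52
k=6  a_k=1  p_k/q_k = 400/61
k=7  a_k=3  p_k/q_k = 1541/235
k=8  a_k=1  p_k/q_k = 1941/296
k=9  a_k=1  p_k/q_k = 3482/531
→ (3482, 531).  Check: 3482²=12124324, 43·531²=12124323, difference 1.

3482 531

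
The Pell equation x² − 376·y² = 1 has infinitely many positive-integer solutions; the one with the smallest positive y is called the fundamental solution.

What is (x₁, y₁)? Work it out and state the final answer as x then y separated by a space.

[19; 2,1,1,3,1,…,1,2,38] for √376; ℓ=16 ⇒ convergent index 15
i=0: a=19 ⇒ p=19, q=1
…
i=2: a=1 ⇒ p=58, q=3
…
i=9: a=2 ⇒ p=28834, q=1487
…
i=11: a=1 ⇒ p=99455, q=5129
…
i=13: a=1 ⇒ p=468441, q=24158
i=14: a=1 ⇒ p=837427, q=43187
i=15: a=2 ⇒ p=2143295, q=110532
(x₁, y₁) = (2143295, 110532);  2143295² − 376·110532² = 1 ✓

2143295 110532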